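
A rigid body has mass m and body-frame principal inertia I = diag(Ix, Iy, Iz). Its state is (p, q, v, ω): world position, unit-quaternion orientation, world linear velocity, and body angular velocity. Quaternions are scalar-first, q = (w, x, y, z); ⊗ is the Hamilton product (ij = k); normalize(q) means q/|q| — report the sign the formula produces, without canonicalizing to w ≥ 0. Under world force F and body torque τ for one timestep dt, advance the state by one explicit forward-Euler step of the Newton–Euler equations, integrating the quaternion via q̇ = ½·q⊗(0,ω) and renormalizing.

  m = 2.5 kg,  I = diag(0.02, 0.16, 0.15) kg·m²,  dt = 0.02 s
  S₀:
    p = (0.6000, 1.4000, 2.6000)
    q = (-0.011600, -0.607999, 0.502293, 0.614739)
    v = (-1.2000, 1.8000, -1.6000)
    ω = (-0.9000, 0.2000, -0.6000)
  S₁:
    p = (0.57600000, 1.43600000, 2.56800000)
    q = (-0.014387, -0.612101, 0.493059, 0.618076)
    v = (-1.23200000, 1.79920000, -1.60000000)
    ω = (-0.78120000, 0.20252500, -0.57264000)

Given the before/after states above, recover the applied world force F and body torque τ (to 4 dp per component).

F = (-4.0000, -0.1000, 0.0000)
τ = (0.1200, -0.0500, 0.1800)

rate change Δω = (0.11880000, 0.00252500, 0.02736000)
ω₀×(Iω₀) = (0.0012, -0.0702, -0.0252)
I·α + gyro = (0.1200, -0.0500, 0.1800)
Δv = v₁−v₀ = (-0.03200000, -0.00080000, 0.00000000)
F = m·Δv/dt = (-4.0000, -0.1000, 0.0000)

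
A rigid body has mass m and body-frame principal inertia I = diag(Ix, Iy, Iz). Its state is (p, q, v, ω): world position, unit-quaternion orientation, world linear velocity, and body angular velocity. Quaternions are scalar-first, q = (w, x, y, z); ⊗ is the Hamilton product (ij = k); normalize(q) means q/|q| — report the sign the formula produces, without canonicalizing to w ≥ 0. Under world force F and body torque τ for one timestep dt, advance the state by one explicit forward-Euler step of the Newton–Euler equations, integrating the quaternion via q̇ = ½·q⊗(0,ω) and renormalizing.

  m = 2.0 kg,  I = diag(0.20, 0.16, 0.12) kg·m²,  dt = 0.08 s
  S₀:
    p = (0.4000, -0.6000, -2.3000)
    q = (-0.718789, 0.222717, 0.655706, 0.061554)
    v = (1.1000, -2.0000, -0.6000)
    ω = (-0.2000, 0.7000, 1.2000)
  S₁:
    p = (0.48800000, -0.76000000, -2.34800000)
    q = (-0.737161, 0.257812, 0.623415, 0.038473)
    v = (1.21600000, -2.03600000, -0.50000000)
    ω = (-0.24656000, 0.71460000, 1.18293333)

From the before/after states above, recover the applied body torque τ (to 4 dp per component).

ω₁ − ω₀ = (-0.04656000, 0.01460000, -0.01706667)
gyro term ω₀×Iω₀ = (-0.0336, -0.0192, 0.0056)
I·α + gyro = (-0.1500, 0.0100, -0.0200)

τ = (-0.1500, 0.0100, -0.0200)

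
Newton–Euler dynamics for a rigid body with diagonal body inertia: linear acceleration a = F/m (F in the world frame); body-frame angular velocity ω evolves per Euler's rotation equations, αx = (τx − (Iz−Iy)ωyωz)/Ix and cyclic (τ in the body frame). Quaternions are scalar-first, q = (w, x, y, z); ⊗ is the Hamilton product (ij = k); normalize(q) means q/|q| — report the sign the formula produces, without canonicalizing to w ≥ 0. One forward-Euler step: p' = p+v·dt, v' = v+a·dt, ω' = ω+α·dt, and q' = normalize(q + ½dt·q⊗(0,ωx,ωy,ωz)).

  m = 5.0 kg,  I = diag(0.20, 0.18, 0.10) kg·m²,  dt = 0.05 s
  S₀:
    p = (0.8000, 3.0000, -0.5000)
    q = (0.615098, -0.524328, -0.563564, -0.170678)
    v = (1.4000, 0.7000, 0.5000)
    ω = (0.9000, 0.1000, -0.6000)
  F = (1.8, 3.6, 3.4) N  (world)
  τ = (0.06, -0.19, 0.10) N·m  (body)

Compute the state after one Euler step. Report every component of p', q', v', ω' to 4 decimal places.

a = F/m = (0.3600, 0.7200, 0.6800)
p' = p + v·dt = (0.8700, 3.0350, -0.4750)
new velocity v' = (1.4180, 0.7360, 0.5340)
precession coupling ω×(Iω) = (0.0048, -0.0540, -0.0018)
angular accel α = (0.2760, -0.7556, 1.0180)
ω' = ω + α·dt = (0.9138, 0.0622, -0.5491)
Hamilton product q⊗(0,ω) = (0.4258448, 0.9087944, -0.4066972, 0.0857160)
q + ½dt·q⊗(0,ω), renormalized = (0.6255, -0.5014, -0.5735, -0.1685)

p' = (0.8700, 3.0350, -0.4750)
q' = (0.6255, -0.5014, -0.5735, -0.1685)
v' = (1.4180, 0.7360, 0.5340)
ω' = (0.9138, 0.0622, -0.5491)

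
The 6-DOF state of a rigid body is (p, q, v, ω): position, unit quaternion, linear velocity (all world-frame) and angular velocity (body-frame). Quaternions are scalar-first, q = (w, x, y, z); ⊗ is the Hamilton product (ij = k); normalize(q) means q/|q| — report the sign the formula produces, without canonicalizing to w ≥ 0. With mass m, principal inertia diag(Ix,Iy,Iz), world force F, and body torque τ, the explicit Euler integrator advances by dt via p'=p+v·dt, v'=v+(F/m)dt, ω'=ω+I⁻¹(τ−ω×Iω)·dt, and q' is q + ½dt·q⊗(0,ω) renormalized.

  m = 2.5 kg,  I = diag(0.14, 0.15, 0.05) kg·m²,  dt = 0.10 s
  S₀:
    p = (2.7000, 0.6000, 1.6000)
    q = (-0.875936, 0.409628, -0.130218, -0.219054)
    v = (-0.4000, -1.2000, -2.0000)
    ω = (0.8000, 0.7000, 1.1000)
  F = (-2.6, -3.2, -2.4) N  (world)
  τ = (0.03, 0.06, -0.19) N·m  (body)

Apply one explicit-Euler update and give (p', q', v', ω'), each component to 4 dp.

p' = (2.6600, 0.4800, 1.4000)
q' = (-0.8732, 0.3740, -0.1916, -0.2470)
v' = (-0.5040, -1.3280, -2.0960)
ω' = (0.8764, 0.6872, 0.7088)

precession coupling ω×(Iω) = (-0.0770, 0.0792, 0.0056)
angular accel α = (0.7643, -0.1280, -3.9120)
new body rate ω' = (0.8764, 0.6872, 0.7088)
q⊗(0,ω) = (0.0044096, -0.6906508, -1.2389892, -0.5726156)
updated quaternion q' = (-0.8732, 0.3740, -0.1916, -0.2470)
linear accel F/m = (-1.0400, -1.2800, -0.9600)
p' = p + v·dt = (2.6600, 0.4800, 1.4000)
v + (F/m)dt = (-0.5040, -1.3280, -2.0960)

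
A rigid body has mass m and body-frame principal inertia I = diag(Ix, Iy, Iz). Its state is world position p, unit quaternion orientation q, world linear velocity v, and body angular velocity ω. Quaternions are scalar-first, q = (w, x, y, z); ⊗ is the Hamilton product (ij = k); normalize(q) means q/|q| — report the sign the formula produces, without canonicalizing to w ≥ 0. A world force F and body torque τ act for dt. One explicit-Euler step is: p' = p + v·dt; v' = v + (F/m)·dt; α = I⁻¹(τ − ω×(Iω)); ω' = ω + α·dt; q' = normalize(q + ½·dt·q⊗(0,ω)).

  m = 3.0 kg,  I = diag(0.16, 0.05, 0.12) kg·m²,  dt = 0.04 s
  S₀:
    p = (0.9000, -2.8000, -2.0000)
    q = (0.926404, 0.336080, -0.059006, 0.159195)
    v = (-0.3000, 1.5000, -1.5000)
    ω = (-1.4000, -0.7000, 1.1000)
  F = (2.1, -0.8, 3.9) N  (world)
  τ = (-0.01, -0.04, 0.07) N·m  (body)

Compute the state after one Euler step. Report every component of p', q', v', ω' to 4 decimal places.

angular accel α = (0.2744, 0.4320, 1.4817)
new body rate ω' = (-1.3890, -0.6827, 1.1593)
2q̇ = q⊗(0,ω) = (0.2540933, -1.2504357, -1.2410438, 0.7011800)
updated quaternion q' = (0.9308, 0.3108, -0.0838, 0.1731)
a = (0.7000, -0.2667, 1.3000)
p' = p + v·dt = (0.8880, -2.7400, -2.0600)
new velocity v' = (-0.2720, 1.4893, -1.4480)

p' = (0.8880, -2.7400, -2.0600)
q' = (0.9308, 0.3108, -0.0838, 0.1731)
v' = (-0.2720, 1.4893, -1.4480)
ω' = (-1.3890, -0.6827, 1.1593)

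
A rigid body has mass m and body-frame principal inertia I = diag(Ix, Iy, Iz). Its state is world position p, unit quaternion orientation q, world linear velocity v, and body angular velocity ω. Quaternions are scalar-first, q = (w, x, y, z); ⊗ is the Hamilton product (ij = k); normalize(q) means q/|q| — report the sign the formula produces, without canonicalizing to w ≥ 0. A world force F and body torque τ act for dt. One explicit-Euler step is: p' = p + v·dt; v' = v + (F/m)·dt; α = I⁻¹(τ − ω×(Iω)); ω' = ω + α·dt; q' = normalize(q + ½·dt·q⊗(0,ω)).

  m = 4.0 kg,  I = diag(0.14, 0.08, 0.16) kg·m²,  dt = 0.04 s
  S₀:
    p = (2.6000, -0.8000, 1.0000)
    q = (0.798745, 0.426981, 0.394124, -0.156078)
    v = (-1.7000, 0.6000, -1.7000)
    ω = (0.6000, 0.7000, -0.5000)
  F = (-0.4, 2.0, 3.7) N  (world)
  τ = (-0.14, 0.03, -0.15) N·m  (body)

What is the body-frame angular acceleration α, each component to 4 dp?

α = (-0.8000, 0.3000, -0.7800)

ω×(Iω) gyroscopic = (-0.0280, 0.0060, -0.0252)
(τ − ω×Iω)/I = (-0.8000, 0.3000, -0.7800)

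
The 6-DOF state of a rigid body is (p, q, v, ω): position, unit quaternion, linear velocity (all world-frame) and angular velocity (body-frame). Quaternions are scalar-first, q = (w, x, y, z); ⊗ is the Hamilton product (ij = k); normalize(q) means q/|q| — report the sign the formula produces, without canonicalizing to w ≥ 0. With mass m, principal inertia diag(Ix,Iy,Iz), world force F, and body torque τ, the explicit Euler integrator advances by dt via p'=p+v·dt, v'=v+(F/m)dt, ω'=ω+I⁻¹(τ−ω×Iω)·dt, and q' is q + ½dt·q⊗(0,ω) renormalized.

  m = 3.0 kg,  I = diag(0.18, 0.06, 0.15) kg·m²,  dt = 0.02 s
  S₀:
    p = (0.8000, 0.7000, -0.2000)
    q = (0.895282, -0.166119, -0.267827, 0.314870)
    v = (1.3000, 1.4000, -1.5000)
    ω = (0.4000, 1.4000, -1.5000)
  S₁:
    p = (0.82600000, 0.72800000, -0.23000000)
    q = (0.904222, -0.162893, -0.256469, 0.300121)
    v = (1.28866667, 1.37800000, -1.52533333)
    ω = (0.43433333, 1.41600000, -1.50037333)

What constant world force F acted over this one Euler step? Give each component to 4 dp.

velocity change Δv = (-0.01133333, -0.02200000, -0.02533333)
m·(v₁−v₀)/dt = (-1.7000, -3.3000, -3.8000)

F = (-1.7000, -3.3000, -3.8000)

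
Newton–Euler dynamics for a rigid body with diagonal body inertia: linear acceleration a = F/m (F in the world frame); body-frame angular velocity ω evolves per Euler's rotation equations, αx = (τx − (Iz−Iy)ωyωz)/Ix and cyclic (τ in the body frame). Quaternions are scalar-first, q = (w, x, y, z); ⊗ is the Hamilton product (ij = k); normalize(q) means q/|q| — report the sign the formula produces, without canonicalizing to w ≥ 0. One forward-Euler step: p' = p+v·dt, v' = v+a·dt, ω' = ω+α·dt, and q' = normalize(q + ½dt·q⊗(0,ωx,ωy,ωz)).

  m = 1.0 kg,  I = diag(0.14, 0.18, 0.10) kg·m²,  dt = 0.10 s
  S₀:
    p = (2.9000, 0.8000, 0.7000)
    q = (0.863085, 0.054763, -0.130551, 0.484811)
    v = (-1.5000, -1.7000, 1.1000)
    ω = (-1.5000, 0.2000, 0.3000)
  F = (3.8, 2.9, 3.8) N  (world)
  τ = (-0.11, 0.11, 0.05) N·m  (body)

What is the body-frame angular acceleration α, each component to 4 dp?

α = (-0.7514, 0.7111, 0.6200)

precession coupling ω×(Iω) = (-0.0048, -0.0180, -0.0120)
(τ − ω×Iω)/I = (-0.7514, 0.7111, 0.6200)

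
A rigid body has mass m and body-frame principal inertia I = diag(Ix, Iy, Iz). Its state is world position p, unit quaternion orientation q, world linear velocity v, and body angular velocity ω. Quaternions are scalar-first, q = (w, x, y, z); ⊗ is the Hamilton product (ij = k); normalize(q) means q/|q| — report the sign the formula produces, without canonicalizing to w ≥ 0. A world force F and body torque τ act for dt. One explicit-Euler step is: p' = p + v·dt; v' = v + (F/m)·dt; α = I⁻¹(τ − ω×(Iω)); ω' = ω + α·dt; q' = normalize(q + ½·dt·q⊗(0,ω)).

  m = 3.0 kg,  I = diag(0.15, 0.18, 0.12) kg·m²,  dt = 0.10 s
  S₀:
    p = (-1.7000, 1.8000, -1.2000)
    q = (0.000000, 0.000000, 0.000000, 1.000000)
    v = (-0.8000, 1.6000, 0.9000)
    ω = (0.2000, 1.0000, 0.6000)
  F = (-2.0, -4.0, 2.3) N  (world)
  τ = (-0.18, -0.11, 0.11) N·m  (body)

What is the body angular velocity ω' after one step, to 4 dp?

ω' = (0.1040, 0.9369, 0.6867)

ω×(Iω) gyroscopic = (-0.0360, 0.0036, 0.0060)
(τ − ω×Iω)/I = (-0.9600, -0.6311, 0.8667)
new body rate ω' = (0.1040, 0.9369, 0.6867)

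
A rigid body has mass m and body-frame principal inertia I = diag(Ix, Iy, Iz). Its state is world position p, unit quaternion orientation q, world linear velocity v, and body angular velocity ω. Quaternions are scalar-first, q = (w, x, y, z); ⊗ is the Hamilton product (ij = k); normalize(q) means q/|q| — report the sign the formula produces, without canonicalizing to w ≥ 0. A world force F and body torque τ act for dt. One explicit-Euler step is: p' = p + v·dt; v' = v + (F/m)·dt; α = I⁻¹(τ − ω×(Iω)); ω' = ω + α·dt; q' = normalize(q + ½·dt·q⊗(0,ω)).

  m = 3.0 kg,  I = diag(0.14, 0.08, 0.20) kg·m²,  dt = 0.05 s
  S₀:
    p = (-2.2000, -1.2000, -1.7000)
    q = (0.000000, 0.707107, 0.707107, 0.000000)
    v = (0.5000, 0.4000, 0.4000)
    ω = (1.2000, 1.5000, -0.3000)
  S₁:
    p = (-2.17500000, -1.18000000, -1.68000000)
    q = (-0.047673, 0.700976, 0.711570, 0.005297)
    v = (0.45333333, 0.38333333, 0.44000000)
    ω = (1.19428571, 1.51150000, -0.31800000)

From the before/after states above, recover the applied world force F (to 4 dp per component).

velocity change Δv = (-0.04666667, -0.01666667, 0.04000000)
m·(v₁−v₀)/dt = (-2.8000, -1.0000, 2.4000)

F = (-2.8000, -1.0000, 2.4000)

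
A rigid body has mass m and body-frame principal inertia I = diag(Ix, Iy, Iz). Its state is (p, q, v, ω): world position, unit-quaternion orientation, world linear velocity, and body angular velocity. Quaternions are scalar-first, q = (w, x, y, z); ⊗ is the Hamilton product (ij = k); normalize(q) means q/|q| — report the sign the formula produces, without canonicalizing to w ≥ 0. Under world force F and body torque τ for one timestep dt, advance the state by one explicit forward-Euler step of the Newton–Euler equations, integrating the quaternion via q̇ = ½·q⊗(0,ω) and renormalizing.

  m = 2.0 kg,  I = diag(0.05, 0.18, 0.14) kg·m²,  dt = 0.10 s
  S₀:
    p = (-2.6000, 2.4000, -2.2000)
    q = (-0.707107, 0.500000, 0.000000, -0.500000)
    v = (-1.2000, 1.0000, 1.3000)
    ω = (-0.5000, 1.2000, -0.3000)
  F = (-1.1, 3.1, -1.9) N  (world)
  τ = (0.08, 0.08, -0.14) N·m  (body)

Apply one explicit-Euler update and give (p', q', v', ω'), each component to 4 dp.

p' = (-2.7200, 2.5000, -2.0700)
q' = (-0.7005, 0.5465, -0.0224, -0.4584)
v' = (-1.2550, 1.1550, 1.2050)
ω' = (-0.3688, 1.2519, -0.3443)

linear accel F/m = (-0.5500, 1.5500, -0.9500)
p + v·dt = (-2.7200, 2.5000, -2.0700)
v + (F/m)dt = (-1.2550, 1.1550, 1.2050)
gyro term ω×Iω = (0.0144, -0.0135, -0.0780)
angular accel α = (1.3120, 0.5194, -0.4429)
ω' = ω + α·dt = (-0.3688, 1.2519, -0.3443)
Hamilton product q⊗(0,ω) = (0.1000000, 0.9535535, -0.4485284, 0.8121321)
updated quaternion q' = (-0.7005, 0.5465, -0.0224, -0.4584)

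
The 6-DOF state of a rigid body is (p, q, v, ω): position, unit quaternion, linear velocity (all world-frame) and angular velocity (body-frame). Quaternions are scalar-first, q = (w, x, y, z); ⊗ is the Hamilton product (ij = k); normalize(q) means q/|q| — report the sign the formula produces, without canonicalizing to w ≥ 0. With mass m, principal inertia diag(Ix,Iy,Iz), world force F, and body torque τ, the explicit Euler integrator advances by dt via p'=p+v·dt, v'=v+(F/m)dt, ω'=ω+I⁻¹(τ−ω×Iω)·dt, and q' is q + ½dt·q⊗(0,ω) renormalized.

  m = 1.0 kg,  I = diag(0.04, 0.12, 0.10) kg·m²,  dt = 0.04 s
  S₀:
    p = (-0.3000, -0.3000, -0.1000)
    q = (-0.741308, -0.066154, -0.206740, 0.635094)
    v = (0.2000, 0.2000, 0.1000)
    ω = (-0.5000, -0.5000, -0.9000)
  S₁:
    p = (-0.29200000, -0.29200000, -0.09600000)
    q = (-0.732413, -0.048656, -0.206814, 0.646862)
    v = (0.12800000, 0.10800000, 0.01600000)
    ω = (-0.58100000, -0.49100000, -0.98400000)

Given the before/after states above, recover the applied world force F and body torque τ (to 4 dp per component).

Δv = v₁−v₀ = (-0.07200000, -0.09200000, -0.08400000)
F = m·Δv/dt = (-1.8000, -2.3000, -2.1000)
Δω = ω₁−ω₀ = (-0.08100000, 0.00900000, -0.08400000)
applied torque τ = (-0.0900, 0.0000, -0.1900)

F = (-1.8000, -2.3000, -2.1000)
τ = (-0.0900, 0.0000, -0.1900)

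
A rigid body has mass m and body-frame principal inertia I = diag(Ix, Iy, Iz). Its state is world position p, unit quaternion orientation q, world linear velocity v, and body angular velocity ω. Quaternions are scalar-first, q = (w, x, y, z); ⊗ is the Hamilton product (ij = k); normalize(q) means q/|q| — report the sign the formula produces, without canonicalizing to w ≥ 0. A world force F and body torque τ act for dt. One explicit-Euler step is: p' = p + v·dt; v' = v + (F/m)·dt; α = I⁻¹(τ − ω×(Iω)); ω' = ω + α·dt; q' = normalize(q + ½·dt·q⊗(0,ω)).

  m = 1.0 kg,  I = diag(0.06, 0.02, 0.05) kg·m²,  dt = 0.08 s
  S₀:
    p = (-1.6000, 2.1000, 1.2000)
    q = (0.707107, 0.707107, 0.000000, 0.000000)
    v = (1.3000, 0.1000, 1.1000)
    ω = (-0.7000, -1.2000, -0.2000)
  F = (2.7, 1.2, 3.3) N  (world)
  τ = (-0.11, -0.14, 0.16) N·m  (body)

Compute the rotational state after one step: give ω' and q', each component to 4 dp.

ω' = (-0.8563, -1.7656, 0.1098)
q' = (0.7258, 0.6862, -0.0282, -0.0395)

gyro term ω×Iω = (0.0072, 0.0014, -0.0336)
α = I⁻¹(τ − ω×Iω) = (-1.9533, -7.0700, 3.8720)
new body rate ω' = (-0.8563, -1.7656, 0.1098)
2q̇ = q⊗(0,ω) = (0.4949749, -0.4949749, -0.7071070, -0.9899498)
updated quaternion q' = (0.7258, 0.6862, -0.0282, -0.0395)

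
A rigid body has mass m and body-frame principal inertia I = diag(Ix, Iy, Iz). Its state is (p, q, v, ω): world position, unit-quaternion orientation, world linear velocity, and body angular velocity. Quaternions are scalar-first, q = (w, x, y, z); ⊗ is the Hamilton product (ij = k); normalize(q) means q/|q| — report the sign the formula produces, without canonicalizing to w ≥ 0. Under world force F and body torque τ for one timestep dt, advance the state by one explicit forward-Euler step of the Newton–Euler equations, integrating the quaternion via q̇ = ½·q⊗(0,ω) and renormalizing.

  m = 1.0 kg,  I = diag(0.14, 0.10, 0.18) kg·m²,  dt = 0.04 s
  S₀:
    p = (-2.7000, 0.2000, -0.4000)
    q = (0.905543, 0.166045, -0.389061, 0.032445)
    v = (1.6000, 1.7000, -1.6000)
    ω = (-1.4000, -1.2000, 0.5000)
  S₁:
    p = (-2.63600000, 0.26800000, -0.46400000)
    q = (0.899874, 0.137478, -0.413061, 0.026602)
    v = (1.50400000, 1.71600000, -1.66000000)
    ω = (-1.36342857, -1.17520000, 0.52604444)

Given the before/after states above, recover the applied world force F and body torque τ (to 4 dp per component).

F = (-2.4000, 0.4000, -1.5000)
τ = (0.0800, 0.0900, 0.0500)

Δω = ω₁−ω₀ = (0.03657143, 0.02480000, 0.02604444)
τ = I·(Δω/dt) + ω₀×(Iω₀) = (0.0800, 0.0900, 0.0500)
v₁ − v₀ = (-0.09600000, 0.01600000, -0.06000000)
applied force F = (-2.4000, 0.4000, -1.5000)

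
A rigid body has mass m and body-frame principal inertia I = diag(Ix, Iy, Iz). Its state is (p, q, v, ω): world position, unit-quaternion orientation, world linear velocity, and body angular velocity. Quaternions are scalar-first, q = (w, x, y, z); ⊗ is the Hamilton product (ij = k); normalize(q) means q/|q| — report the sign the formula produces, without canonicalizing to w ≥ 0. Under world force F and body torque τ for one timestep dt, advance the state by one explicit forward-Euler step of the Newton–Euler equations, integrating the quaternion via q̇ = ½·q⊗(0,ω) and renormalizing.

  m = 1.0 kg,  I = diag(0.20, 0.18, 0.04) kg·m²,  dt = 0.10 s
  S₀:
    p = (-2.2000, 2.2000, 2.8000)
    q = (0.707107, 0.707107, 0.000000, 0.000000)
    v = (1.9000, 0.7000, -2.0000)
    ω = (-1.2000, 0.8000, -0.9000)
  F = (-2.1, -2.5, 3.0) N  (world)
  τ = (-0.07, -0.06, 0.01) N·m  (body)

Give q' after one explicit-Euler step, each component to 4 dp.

q' = (0.7468, 0.6623, 0.0599, -0.0035)

2q̇ = q⊗(0,ω) = (0.8485284, -0.8485284, 1.2020819, -0.0707107)
updated quaternion q' = (0.7468, 0.6623, 0.0599, -0.0035)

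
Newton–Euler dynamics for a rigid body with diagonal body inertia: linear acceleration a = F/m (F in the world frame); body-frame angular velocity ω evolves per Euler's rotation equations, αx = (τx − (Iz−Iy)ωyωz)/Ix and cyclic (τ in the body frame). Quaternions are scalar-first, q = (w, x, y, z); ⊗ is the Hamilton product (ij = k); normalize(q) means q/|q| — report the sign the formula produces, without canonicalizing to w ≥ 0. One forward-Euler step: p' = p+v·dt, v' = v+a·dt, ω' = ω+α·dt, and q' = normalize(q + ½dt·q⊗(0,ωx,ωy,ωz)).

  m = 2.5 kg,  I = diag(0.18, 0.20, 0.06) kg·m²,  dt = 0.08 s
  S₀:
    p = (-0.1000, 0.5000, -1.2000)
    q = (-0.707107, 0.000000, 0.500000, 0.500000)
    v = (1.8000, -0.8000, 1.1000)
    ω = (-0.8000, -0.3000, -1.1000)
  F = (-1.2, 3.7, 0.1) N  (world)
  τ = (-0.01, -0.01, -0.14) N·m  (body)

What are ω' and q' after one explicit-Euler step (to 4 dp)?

angular accel α = (0.2011, -0.5780, -2.4133)
ω + α·dt = (-0.7839, -0.3462, -1.2931)
Hamilton product q⊗(0,ω) = (0.7000000, 0.1656856, -0.1878679, 1.1778177)
q' = normalize(q + ½dt·q⊗(0,ω)) = (-0.6781, 0.0066, 0.4917, 0.5463)

ω' = (-0.7839, -0.3462, -1.2931)
q' = (-0.6781, 0.0066, 0.4917, 0.5463)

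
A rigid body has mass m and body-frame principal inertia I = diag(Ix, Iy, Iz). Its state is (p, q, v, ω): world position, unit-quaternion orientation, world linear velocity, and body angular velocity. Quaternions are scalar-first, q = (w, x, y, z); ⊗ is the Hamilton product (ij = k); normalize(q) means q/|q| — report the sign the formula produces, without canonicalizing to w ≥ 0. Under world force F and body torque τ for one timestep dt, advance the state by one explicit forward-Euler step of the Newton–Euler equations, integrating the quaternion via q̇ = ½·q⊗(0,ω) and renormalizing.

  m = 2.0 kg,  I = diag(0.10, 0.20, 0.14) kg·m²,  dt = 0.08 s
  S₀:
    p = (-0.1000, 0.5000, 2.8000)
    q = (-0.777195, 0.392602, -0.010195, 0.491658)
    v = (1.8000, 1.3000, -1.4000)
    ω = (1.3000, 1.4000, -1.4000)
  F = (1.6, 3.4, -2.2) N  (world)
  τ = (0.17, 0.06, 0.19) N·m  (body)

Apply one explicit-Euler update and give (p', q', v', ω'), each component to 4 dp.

(τ − ω×Iω)/I = (0.5240, -0.0640, 0.0571)
ω' = ω + α·dt = (1.3419, 1.3949, -1.3954)
2q̇ = q⊗(0,ω) = (0.1922116, -1.6844017, 0.1007252, 1.6509693)
updated quaternion q' = (-0.7661, 0.3238, -0.0061, 0.5552)
new position p' = (0.0440, 0.6040, 2.6880)
v' = v + a·dt = (1.8640, 1.4360, -1.4880)

p' = (0.0440, 0.6040, 2.6880)
q' = (-0.7661, 0.3238, -0.0061, 0.5552)
v' = (1.8640, 1.4360, -1.4880)
ω' = (1.3419, 1.3949, -1.3954)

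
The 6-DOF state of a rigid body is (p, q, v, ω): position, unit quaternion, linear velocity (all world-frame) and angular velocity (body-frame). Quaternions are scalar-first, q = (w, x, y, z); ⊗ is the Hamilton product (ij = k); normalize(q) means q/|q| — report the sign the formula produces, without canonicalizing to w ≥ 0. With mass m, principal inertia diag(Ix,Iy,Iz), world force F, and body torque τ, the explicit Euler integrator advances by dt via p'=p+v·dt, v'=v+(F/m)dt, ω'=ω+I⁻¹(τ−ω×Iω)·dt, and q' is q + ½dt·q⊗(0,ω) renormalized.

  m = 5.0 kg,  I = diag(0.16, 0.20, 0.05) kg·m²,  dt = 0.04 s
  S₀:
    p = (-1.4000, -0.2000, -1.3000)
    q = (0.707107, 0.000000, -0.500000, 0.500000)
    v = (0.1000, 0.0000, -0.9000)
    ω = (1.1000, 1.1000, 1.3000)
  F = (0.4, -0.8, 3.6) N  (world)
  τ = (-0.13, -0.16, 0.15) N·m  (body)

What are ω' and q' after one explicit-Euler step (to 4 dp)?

ω×(Iω) gyroscopic = (-0.2145, 0.1573, 0.0484)
angular accel α = (0.5281, -1.5865, 2.0320)
new body rate ω' = (1.1211, 1.0365, 1.3813)
q⊗(0,ω) = (-0.1000000, -0.4221823, 1.3278177, 1.4692391)
q + ½dt·q⊗(0,ω), renormalized = (0.7045, -0.0084, -0.4731, 0.5290)

ω' = (1.1211, 1.0365, 1.3813)
q' = (0.7045, -0.0084, -0.4731, 0.5290)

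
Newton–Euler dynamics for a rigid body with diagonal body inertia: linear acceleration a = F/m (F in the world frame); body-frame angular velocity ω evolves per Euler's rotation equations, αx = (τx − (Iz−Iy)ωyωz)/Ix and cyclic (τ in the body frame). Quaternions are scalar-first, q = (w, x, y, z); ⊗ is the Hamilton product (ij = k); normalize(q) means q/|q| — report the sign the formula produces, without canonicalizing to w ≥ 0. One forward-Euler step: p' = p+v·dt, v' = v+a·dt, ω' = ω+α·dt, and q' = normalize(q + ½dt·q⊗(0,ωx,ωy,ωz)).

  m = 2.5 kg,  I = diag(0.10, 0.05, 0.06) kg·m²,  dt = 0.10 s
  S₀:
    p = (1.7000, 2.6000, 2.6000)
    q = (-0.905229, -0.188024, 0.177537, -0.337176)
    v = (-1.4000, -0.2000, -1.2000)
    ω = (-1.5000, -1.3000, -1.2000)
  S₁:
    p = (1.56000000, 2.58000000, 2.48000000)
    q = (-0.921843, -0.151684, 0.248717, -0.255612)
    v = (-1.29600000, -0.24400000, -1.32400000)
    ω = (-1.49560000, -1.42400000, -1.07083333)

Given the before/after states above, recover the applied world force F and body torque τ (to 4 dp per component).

velocity change Δv = (0.10400000, -0.04400000, -0.12400000)
m·(v₁−v₀)/dt = (2.6000, -1.1000, -3.1000)
Δω = ω₁−ω₀ = (0.00440000, -0.12400000, 0.12916667)
τ = I·(Δω/dt) + ω₀×(Iω₀) = (0.0200, 0.0100, -0.0200)

F = (2.6000, -1.1000, -3.1000)
τ = (0.0200, 0.0100, -0.0200)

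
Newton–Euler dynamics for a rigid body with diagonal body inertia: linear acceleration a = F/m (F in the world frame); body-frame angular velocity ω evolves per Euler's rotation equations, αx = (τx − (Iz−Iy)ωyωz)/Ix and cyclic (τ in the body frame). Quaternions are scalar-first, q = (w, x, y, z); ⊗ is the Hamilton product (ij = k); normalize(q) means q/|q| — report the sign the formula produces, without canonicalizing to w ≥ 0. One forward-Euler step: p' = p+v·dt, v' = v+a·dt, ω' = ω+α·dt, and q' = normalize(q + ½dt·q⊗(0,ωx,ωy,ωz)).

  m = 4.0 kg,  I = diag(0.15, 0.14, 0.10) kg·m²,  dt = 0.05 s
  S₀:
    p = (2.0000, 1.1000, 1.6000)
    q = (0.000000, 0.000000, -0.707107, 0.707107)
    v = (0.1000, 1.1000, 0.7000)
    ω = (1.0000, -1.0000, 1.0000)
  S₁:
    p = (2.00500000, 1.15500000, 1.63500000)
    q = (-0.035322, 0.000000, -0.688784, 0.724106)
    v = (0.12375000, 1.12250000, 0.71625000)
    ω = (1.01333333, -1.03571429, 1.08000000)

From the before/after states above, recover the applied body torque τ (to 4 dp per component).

τ = (0.0800, -0.0500, 0.1700)

Δω = ω₁−ω₀ = (0.01333333, -0.03571429, 0.08000000)
ω₀×(Iω₀) = (0.0400, 0.0500, 0.0100)
I·α + gyro = (0.0800, -0.0500, 0.1700)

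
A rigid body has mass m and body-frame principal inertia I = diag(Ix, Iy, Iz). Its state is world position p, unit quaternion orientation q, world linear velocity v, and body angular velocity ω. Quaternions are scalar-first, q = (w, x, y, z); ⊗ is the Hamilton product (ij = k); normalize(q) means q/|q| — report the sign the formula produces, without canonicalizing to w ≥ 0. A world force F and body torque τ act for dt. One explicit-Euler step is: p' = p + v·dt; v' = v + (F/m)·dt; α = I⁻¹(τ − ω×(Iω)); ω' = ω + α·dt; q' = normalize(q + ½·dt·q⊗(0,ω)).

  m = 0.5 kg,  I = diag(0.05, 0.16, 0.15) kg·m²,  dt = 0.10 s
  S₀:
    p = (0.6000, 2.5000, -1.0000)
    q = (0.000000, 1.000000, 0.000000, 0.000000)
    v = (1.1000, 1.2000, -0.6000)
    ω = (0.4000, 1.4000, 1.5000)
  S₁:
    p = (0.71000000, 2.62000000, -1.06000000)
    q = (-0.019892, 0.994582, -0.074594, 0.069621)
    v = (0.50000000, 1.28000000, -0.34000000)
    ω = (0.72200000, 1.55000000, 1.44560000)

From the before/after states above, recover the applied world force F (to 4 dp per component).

Δv = v₁−v₀ = (-0.60000000, 0.08000000, 0.26000000)
applied force F = (-3.0000, 0.4000, 1.3000)

F = (-3.0000, 0.4000, 1.3000)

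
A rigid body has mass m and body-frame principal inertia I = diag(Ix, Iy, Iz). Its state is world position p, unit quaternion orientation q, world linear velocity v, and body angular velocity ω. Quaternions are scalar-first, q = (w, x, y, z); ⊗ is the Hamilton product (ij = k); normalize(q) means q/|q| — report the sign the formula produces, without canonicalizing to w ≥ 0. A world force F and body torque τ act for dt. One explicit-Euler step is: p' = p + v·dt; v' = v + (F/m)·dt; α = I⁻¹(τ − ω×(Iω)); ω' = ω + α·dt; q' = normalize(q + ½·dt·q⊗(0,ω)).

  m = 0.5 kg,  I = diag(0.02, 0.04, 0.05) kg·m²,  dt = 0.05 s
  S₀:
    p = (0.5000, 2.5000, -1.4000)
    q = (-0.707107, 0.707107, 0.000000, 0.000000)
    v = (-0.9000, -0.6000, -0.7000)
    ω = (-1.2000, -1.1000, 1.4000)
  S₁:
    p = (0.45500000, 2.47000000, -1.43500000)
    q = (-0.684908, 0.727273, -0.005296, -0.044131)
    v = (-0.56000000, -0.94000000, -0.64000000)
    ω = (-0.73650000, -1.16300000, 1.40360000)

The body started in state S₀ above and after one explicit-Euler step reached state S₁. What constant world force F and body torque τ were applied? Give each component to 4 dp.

velocity change Δv = (0.34000000, -0.34000000, 0.06000000)
applied force F = (3.4000, -3.4000, 0.6000)
Δω = ω₁−ω₀ = (0.46350000, -0.06300000, 0.00360000)
τ = I·(Δω/dt) + ω₀×(Iω₀) = (0.1700, 0.0000, 0.0300)

F = (3.4000, -3.4000, 0.6000)
τ = (0.1700, 0.0000, 0.0300)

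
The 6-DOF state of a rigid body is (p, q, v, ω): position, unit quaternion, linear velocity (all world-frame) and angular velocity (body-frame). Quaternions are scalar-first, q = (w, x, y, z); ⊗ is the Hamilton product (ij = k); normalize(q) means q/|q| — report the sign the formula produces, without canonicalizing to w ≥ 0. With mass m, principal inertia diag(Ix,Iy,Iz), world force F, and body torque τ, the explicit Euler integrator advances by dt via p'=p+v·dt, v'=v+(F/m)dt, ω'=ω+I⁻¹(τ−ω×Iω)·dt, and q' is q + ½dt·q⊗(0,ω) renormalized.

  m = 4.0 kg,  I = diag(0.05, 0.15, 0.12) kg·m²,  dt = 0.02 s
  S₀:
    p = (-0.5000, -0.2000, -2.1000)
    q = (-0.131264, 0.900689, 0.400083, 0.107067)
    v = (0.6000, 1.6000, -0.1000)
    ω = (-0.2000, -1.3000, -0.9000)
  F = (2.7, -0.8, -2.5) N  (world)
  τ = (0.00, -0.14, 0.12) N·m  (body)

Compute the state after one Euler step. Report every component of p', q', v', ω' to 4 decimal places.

gyro term ω×Iω = (-0.0351, -0.0126, 0.0260)
angular accel α = (0.7020, -0.8493, 0.7833)
ω + α·dt = (-0.1860, -1.3170, -0.8843)
Hamilton product q⊗(0,ω) = (0.7966060, -0.1946348, 0.9598499, -0.9727415)
q' = normalize(q + ½dt·q⊗(0,ω)) = (-0.1233, 0.8986, 0.4096, 0.0973)
a = (0.6750, -0.2000, -0.6250)
new position p' = (-0.4880, -0.1680, -2.1020)
new velocity v' = (0.6135, 1.5960, -0.1125)

p' = (-0.4880, -0.1680, -2.1020)
q' = (-0.1233, 0.8986, 0.4096, 0.0973)
v' = (0.6135, 1.5960, -0.1125)
ω' = (-0.1860, -1.3170, -0.8843)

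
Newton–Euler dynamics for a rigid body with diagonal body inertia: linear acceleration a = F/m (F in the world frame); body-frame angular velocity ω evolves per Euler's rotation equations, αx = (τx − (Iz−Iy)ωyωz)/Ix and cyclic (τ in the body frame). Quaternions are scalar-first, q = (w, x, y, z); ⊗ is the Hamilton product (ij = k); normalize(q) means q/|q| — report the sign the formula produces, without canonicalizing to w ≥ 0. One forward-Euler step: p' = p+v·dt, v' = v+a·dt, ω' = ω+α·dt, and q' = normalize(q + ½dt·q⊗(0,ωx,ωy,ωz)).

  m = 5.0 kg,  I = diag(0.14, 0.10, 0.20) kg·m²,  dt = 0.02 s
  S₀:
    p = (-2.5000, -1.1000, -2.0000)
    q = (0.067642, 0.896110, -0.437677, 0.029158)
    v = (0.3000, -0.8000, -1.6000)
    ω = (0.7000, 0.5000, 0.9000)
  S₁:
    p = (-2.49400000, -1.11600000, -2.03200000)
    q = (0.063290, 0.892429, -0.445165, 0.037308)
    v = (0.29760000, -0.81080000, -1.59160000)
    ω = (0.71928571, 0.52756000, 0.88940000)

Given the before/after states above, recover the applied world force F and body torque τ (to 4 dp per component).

F = (-0.6000, -2.7000, 2.1000)
τ = (0.1800, 0.1000, -0.1200)

rate change Δω = (0.01928571, 0.02756000, -0.01060000)
gyro term ω₀×Iω₀ = (0.0450, -0.0378, -0.0140)
applied torque τ = (0.1800, 0.1000, -0.1200)
velocity change Δv = (-0.00240000, -0.01080000, 0.00840000)
applied force F = (-0.6000, -2.7000, 2.1000)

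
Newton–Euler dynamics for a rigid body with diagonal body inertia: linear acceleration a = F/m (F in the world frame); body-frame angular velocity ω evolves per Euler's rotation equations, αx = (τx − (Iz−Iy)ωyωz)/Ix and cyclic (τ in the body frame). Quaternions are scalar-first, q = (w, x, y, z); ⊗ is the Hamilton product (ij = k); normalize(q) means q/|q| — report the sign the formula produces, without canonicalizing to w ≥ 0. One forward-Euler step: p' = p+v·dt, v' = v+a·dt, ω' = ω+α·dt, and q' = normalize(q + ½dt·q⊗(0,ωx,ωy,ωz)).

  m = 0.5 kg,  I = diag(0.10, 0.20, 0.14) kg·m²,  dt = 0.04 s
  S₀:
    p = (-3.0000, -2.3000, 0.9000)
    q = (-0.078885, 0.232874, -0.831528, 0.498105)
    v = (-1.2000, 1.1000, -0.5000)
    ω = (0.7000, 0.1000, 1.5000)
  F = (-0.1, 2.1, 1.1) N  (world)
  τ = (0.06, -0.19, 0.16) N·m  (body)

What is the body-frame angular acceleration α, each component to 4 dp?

gyro term ω×Iω = (-0.0090, -0.0420, 0.0070)
(τ − ω×Iω)/I = (0.6900, -0.7400, 1.0929)

α = (0.6900, -0.7400, 1.0929)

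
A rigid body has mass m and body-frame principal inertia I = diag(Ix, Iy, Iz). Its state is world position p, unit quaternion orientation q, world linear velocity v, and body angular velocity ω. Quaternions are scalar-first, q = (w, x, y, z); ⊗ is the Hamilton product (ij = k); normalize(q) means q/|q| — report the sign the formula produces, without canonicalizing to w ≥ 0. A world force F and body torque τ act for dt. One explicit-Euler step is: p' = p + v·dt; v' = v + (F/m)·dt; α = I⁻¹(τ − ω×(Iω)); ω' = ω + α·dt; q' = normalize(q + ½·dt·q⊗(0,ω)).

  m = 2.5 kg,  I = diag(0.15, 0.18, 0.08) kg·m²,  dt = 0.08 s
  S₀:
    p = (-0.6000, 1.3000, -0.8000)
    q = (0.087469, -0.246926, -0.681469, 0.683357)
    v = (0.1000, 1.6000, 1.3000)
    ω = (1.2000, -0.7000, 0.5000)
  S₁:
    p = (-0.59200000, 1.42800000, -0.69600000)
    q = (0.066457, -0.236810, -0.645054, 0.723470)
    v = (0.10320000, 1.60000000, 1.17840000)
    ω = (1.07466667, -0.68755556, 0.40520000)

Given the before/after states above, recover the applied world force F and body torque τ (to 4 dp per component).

F = (0.1000, 0.0000, -3.8000)
τ = (-0.2000, 0.0700, -0.1200)

rate change Δω = (-0.12533333, 0.01244444, -0.09480000)
ω₀×(Iω₀) = (0.0350, 0.0420, -0.0252)
I·α + gyro = (-0.2000, 0.0700, -0.1200)
v₁ − v₀ = (0.00320000, 0.00000000, -0.12160000)
F = m·Δv/dt = (0.1000, 0.0000, -3.8000)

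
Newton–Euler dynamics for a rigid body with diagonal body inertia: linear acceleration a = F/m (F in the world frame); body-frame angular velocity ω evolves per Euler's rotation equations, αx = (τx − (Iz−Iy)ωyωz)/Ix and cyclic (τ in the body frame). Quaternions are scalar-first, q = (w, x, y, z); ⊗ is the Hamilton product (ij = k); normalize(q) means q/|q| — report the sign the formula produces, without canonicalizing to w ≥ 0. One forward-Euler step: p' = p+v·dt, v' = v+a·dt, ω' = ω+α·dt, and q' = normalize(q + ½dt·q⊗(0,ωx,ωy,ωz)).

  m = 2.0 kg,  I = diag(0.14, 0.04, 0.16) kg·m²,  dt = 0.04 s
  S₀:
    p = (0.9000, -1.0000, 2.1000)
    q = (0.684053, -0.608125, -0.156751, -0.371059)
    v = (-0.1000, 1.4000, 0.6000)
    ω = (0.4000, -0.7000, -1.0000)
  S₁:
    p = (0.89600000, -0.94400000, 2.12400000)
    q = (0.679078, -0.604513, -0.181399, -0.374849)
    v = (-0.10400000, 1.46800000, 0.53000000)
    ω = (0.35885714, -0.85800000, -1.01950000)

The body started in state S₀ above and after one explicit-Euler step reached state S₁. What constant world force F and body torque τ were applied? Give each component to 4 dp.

F = (-0.2000, 3.4000, -3.5000)
τ = (-0.0600, -0.1500, -0.0500)

rate change Δω = (-0.04114286, -0.15800000, -0.01950000)
ω₀×(Iω₀) = (0.0840, 0.0080, 0.0280)
applied torque τ = (-0.0600, -0.1500, -0.0500)
v₁ − v₀ = (-0.00400000, 0.06800000, -0.07000000)
F = m·Δv/dt = (-0.2000, 3.4000, -3.5000)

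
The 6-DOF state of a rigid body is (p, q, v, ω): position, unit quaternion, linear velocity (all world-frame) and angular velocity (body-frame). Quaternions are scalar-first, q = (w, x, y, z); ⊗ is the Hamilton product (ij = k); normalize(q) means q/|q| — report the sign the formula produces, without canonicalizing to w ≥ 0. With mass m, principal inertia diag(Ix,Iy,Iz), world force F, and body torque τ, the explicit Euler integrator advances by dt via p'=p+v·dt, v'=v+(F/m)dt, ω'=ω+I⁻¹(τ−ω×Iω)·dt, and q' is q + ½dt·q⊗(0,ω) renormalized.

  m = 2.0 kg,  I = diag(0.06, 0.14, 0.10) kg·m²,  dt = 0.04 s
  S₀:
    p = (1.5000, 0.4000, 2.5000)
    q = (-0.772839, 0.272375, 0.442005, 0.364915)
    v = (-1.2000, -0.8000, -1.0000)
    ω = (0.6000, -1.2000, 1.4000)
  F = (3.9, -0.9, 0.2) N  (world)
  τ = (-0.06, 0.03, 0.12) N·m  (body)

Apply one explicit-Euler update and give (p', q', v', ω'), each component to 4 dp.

ω×(Iω) gyroscopic = (0.0672, -0.0336, -0.0576)
angular accel α = (-2.1200, 0.4543, 1.7760)
new body rate ω' = (0.5152, -1.1818, 1.4710)
q⊗(0,ω) = (-0.1439000, 0.5930016, 0.7650308, -1.6740276)
q' = normalize(q + ½dt·q⊗(0,ω)) = (-0.7751, 0.2840, 0.4570, 0.3312)
linear accel F/m = (1.9500, -0.4500, 0.1000)
p + v·dt = (1.4520, 0.3680, 2.4600)
v + (F/m)dt = (-1.1220, -0.8180, -0.9960)

p' = (1.4520, 0.3680, 2.4600)
q' = (-0.7751, 0.2840, 0.4570, 0.3312)
v' = (-1.1220, -0.8180, -0.9960)
ω' = (0.5152, -1.1818, 1.4710)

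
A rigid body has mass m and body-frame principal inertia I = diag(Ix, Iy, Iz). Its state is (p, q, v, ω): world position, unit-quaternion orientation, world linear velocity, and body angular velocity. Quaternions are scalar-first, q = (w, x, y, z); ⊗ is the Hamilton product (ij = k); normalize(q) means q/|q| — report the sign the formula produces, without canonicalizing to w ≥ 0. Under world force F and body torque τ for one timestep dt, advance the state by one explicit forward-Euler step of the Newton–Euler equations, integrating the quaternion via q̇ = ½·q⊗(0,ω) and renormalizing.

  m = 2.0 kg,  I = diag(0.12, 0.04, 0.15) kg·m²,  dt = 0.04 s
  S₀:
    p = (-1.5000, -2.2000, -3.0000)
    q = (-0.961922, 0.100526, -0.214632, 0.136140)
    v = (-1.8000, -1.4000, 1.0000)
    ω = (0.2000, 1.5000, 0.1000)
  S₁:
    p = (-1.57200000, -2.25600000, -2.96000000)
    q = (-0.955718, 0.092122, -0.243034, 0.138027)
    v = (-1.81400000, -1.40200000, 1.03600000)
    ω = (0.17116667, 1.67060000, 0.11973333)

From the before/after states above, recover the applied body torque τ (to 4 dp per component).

Δω = ω₁−ω₀ = (-0.02883333, 0.17060000, 0.01973333)
gyro term ω₀×Iω₀ = (0.0165, -0.0006, -0.0240)
τ = I·(Δω/dt) + ω₀×(Iω₀) = (-0.0700, 0.1700, 0.0500)

τ = (-0.0700, 0.1700, 0.0500)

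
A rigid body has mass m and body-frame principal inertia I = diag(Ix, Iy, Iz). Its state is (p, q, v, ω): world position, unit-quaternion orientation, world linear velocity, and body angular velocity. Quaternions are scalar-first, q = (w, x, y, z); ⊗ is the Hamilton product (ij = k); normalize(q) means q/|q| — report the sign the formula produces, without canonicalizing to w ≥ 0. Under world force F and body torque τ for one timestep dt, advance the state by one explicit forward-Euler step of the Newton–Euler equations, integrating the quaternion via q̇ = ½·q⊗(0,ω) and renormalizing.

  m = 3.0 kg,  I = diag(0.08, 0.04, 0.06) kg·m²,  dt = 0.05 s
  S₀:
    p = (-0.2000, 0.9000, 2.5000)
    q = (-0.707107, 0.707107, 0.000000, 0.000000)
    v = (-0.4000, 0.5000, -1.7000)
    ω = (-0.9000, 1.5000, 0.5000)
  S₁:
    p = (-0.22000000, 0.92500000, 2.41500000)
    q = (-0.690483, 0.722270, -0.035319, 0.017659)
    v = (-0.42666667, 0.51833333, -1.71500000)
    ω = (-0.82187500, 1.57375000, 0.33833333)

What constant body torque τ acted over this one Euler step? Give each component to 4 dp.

ω₁ − ω₀ = (0.07812500, 0.07375000, -0.16166667)
precession coupling = (0.0150, -0.0090, 0.0540)
τ = I·(Δω/dt) + ω₀×(Iω₀) = (0.1400, 0.0500, -0.1400)

τ = (0.1400, 0.0500, -0.1400)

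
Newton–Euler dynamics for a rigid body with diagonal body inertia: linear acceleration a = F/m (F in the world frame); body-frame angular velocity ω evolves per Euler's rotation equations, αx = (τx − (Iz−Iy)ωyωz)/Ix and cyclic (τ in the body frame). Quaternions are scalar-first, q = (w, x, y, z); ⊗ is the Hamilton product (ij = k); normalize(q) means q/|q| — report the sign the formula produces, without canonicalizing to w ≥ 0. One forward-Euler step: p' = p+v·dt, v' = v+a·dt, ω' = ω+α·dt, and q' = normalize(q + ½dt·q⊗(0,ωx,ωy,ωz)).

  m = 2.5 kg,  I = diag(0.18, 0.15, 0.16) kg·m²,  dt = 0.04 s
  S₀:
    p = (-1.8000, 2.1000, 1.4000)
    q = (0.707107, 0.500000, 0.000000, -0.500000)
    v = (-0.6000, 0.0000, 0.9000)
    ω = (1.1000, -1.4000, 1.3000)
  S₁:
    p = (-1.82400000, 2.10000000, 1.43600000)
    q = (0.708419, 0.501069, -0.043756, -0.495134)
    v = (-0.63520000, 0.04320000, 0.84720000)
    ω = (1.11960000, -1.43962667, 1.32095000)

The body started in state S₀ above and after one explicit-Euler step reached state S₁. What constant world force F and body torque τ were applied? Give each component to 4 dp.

F = (-2.2000, 2.7000, -3.3000)
τ = (0.0700, -0.1200, 0.1300)

velocity change Δv = (-0.03520000, 0.04320000, -0.05280000)
m·(v₁−v₀)/dt = (-2.2000, 2.7000, -3.3000)
ω₁ − ω₀ = (0.01960000, -0.03962667, 0.02095000)
applied torque τ = (0.0700, -0.1200, 0.1300)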